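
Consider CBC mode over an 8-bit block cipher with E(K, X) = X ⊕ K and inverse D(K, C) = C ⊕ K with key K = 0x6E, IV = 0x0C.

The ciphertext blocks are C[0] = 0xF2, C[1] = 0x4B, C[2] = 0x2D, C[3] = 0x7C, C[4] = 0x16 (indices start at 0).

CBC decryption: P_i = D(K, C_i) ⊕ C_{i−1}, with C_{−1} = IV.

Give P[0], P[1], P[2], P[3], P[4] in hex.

P[0]: D(K, 0xF2) = 0x9C; 0x9C ⊕ 0x0C = 0x90.
P[1]: D(K, 0x4B) = 0x25; 0x25 ⊕ 0xF2 = 0xD7.
P[2]: D(K, 0x2D) = 0x43; 0x43 ⊕ 0x4B = 0x08.
P[3]: D(K, 0x7C) = 0x12; 0x12 ⊕ 0x2D = 0x3F.
P[4]: D(K, 0x16) = 0x78; 0x78 ⊕ 0x7C = 0x04.

P[0] = 0x90, P[1] = 0xD7, P[2] = 0x08, P[3] = 0x3F, P[4] = 0x04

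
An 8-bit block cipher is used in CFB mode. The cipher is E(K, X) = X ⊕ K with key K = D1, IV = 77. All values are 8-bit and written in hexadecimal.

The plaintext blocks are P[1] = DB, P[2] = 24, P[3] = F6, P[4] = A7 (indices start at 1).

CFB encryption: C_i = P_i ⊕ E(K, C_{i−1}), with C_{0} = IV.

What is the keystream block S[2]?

C[1]: E(K, 77) = A6; DB ⊕ A6 = 7D.
C[2]: E(K, 7D) = AC; 24 ⊕ AC = 88.
So S[2] = AC.

AC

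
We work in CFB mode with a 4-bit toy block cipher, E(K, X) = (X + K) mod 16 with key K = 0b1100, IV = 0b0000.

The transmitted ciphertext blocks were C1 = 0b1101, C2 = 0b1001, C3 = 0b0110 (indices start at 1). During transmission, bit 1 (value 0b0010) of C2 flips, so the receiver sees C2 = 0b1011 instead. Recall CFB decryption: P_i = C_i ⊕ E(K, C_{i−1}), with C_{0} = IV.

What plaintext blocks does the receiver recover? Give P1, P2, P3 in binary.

P1 = 0b0001, P2 = 0b0010, P3 = 0b0001

Only C2 changed, to 0b1011. In CFB, a change in C_i flips the same bit in P_i and garbles P_{i+1}. Decrypting the received ciphertext:
P1: E(K, 0b0000) = 0b1100; 0b1101 ⊕ 0b1100 = 0b0001.
P2: E(K, 0b1101) = 0b1001; 0b1011 ⊕ 0b1001 = 0b0010.
P3: E(K, 0b1011) = 0b0111; 0b0110 ⊕ 0b0111 = 0b0001.
Blocks that differ from the original plaintext: P2, P3.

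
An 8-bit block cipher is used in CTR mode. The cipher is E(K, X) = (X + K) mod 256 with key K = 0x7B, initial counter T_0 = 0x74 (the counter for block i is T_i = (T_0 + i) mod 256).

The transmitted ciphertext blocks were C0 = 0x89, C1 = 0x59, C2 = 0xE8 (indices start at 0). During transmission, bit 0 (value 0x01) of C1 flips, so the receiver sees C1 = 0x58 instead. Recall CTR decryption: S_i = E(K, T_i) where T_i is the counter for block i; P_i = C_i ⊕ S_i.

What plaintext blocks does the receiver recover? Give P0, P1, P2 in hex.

P0 = 0x66, P1 = 0xA8, P2 = 0x19

Only C1 changed, to 0x58. In CTR, a change in C_i flips the same bit in P_i only; the keystream is unaffected. Decrypting the received ciphertext:
P0: T = 0x74, S = E(K, T) = 0xEF; 0x89 ⊕ 0xEF = 0x66.
P1: T = 0x75, S = E(K, T) = 0xF0; 0x58 ⊕ 0xF0 = 0xA8.
P2: T = 0x76, S = E(K, T) = 0xF1; 0xE8 ⊕ 0xF1 = 0x19.
Blocks that differ from the original plaintext: P1.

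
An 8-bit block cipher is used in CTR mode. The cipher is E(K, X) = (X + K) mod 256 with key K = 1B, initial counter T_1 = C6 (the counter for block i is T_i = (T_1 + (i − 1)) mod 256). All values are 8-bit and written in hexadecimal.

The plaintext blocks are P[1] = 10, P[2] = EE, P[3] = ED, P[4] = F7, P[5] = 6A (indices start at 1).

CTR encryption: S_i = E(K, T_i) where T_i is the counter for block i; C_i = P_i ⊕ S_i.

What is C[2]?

C[1]: T = C6, S = E(K, T) = E1; 10 ⊕ E1 = F1.
C[2]: T = C7, S = E(K, T) = E2; EE ⊕ E2 = 0C.

C[2] = 0C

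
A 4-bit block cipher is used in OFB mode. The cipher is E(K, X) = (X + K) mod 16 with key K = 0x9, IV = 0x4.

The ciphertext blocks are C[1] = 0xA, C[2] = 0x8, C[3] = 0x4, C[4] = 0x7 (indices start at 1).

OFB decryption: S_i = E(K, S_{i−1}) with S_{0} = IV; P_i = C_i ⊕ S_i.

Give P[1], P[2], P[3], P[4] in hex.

P[1] = 0x7, P[2] = 0xE, P[3] = 0xB, P[4] = 0xF

P[1]: S = E(K, 0x4) = 0xD; 0xA ⊕ 0xD = 0x7.
P[2]: S = E(K, 0xD) = 0x6; 0x8 ⊕ 0x6 = 0xE.
P[3]: S = E(K, 0x6) = 0xF; 0x4 ⊕ 0xF = 0xB.
P[4]: S = E(K, 0xF) = 0x8; 0x7 ⊕ 0x8 = 0xF.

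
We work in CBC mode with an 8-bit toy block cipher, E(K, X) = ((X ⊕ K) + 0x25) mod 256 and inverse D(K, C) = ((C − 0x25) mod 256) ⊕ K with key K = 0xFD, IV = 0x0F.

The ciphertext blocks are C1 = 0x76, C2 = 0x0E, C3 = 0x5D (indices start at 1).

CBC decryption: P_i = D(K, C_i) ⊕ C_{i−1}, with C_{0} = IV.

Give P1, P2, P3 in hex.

P1 = 0xA3, P2 = 0x62, P3 = 0xCB

P1: D(K, 0x76) = 0xAC; 0xAC ⊕ 0x0F = 0xA3.
P2: D(K, 0x0E) = 0x14; 0x14 ⊕ 0x76 = 0x62.
P3: D(K, 0x5D) = 0xC5; 0xC5 ⊕ 0x0E = 0xCB.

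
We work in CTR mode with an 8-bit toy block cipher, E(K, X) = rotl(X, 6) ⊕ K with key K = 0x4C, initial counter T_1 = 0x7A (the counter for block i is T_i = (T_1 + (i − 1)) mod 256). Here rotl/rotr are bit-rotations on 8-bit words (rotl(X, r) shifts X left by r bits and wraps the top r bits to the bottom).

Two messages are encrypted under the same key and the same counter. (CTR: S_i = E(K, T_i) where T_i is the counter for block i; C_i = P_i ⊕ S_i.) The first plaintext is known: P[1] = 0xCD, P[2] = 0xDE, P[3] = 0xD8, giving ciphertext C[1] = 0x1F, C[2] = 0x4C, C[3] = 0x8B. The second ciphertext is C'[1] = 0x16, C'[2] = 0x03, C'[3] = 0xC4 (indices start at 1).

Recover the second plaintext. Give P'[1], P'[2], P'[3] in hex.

In CTR with a reused counter, both messages share the same keystream S_i, so C_i ⊕ C'_i = P_i ⊕ P'_i and thus P'_i = P_i ⊕ C_i ⊕ C'_i.
P'[1]: 0xCD ⊕ 0x1F ⊕ 0x16 = 0xC4.
P'[2]: 0xDE ⊕ 0x4C ⊕ 0x03 = 0x91.
P'[3]: 0xD8 ⊕ 0x8B ⊕ 0xC4 = 0x97.

P'[1] = 0xC4, P'[2] = 0x91, P'[3] = 0x97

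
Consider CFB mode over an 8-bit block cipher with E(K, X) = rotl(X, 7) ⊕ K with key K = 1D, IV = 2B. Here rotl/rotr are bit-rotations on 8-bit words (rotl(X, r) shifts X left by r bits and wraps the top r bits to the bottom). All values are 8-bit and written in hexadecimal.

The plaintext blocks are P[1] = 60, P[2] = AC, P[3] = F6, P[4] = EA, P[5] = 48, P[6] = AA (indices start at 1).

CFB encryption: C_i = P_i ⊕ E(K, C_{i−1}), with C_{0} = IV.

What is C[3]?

C[1]: E(K, 2B) = 88; 60 ⊕ 88 = E8.
C[2]: E(K, E8) = 69; AC ⊕ 69 = C5.
C[3]: E(K, C5) = FF; F6 ⊕ FF = 09.

C[3] = 09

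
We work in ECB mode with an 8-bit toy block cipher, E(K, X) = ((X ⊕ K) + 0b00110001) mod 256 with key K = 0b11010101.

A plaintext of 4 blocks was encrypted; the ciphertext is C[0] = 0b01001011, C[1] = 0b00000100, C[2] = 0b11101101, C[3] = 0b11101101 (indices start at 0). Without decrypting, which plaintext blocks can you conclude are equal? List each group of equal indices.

P[2] = P[3]

ECB encrypts each block independently with the same key, so equal ciphertext blocks imply equal plaintext blocks.
C[2] = C[3] = 0b11101101, so P[2] = P[3].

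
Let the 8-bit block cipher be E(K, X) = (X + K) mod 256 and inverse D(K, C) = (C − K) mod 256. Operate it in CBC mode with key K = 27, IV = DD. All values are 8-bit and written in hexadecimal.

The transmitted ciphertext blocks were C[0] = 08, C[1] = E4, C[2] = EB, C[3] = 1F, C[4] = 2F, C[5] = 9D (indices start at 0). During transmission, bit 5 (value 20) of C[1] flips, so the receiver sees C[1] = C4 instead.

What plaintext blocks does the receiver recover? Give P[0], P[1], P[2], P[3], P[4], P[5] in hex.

P[0] = 3C, P[1] = 95, P[2] = 00, P[3] = 13, P[4] = 17, P[5] = 59

CBC decryption: P_i = D(K, C_i) ⊕ C_{i−1}, with C_{−1} = IV.
Only C[1] changed, to C4. In CBC, a change in C_i garbles P_i and flips the same bit in P_{i+1}. Decrypting the received ciphertext:
P[0]: D(K, 08) = E1; E1 ⊕ DD = 3C.
P[1]: D(K, C4) = 9D; 9D ⊕ 08 = 95.
P[2]: D(K, EB) = C4; C4 ⊕ C4 = 00.
P[3]: D(K, 1F) = F8; F8 ⊕ EB = 13.
P[4]: D(K, 2F) = 08; 08 ⊕ 1F = 17.
P[5]: D(K, 9D) = 76; 76 ⊕ 2F = 59.
Blocks that differ from the original plaintext: P[1], P[2].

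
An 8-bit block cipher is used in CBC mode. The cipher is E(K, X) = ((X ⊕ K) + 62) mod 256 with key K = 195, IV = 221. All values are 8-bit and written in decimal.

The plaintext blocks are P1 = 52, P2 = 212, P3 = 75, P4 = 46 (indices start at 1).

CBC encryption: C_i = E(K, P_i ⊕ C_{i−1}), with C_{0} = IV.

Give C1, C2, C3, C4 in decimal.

C1: P1 ⊕ 221 = 233; E(K, 233) = 104.
C2: P2 ⊕ 104 = 188; E(K, 188) = 189.
C3: P3 ⊕ 189 = 246; E(K, 246) = 115.
C4: P4 ⊕ 115 = 93; E(K, 93) = 220.

C1 = 104, C2 = 189, C3 = 115, C4 = 220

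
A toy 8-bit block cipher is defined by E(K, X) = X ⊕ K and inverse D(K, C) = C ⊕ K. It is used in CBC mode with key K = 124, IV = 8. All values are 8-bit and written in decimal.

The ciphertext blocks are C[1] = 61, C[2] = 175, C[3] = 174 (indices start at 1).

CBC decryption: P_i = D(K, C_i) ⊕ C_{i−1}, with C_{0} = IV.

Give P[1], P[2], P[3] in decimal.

P[1]: D(K, 61) = 65; 65 ⊕ 8 = 73.
P[2]: D(K, 175) = 211; 211 ⊕ 61 = 238.
P[3]: D(K, 174) = 210; 210 ⊕ 175 = 125.

P[1] = 73, P[2] = 238, P[3] = 125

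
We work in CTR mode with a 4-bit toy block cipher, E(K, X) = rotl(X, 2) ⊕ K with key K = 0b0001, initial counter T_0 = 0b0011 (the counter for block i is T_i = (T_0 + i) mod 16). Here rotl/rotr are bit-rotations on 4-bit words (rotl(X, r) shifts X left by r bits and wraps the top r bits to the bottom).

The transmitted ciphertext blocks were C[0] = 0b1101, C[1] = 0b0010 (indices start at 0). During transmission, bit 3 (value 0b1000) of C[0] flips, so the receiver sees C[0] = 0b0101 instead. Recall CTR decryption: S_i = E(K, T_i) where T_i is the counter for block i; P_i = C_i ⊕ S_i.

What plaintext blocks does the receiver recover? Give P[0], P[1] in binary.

Only C[0] changed, to 0b0101. In CTR, a change in C_i flips the same bit in P_i only; the keystream is unaffected. Decrypting the received ciphertext:
P[0]: T = 0b0011, S = E(K, T) = 0b1101; 0b0101 ⊕ 0b1101 = 0b1000.
P[1]: T = 0b0100, S = E(K, T) = 0b0000; 0b0010 ⊕ 0b0000 = 0b0010.
Blocks that differ from the original plaintext: P[0].

P[0] = 0b1000, P[1] = 0b0010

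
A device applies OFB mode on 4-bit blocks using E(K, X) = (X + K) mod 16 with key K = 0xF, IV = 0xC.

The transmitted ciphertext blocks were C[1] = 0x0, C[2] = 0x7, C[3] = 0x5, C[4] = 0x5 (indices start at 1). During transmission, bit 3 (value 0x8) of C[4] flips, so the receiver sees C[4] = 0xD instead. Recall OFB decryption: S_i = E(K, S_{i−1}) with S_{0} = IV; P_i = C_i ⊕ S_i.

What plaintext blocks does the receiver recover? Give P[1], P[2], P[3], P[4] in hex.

P[1] = 0xB, P[2] = 0xD, P[3] = 0xC, P[4] = 0x5

Only C[4] changed, to 0xD. In OFB, a change in C_i flips the same bit in P_i only; the keystream is unaffected. Decrypting the received ciphertext:
P[1]: S = E(K, 0xC) = 0xB; 0x0 ⊕ 0xB = 0xB.
P[2]: S = E(K, 0xB) = 0xA; 0x7 ⊕ 0xA = 0xD.
P[3]: S = E(K, 0xA) = 0x9; 0x5 ⊕ 0x9 = 0xC.
P[4]: S = E(K, 0x9) = 0x8; 0xD ⊕ 0x8 = 0x5.
Blocks that differ from the original plaintext: P[4].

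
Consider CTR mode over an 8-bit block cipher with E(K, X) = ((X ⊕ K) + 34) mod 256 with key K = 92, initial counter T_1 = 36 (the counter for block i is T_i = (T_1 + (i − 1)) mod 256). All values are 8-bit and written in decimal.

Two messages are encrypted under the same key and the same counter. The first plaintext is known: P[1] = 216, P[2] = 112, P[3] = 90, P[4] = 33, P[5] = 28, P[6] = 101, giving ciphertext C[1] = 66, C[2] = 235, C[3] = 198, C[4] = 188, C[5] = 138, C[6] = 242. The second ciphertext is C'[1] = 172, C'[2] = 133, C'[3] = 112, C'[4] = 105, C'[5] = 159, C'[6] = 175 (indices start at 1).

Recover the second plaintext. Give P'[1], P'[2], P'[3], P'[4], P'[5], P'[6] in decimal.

In CTR with a reused counter, both messages share the same keystream S_i, so C_i ⊕ C'_i = P_i ⊕ P'_i and thus P'_i = P_i ⊕ C_i ⊕ C'_i.
P'[1]: 216 ⊕ 66 ⊕ 172 = 54.
P'[2]: 112 ⊕ 235 ⊕ 133 = 30.
P'[3]: 90 ⊕ 198 ⊕ 112 = 236.
P'[4]: 33 ⊕ 188 ⊕ 105 = 244.
P'[5]: 28 ⊕ 138 ⊕ 159 = 9.
P'[6]: 101 ⊕ 242 ⊕ 175 = 56.

P'[1] = 54, P'[2] = 30, P'[3] = 236, P'[4] = 244, P'[5] = 9, P'[6] = 56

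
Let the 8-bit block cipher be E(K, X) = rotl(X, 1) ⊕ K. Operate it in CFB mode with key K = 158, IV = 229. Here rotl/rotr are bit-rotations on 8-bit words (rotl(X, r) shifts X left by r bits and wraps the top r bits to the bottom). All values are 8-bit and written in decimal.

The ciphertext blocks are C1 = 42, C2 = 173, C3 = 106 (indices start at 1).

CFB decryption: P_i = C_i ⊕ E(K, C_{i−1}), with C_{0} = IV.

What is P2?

P2 = 103

P2: E(K, 42) = 202; 173 ⊕ 202 = 103.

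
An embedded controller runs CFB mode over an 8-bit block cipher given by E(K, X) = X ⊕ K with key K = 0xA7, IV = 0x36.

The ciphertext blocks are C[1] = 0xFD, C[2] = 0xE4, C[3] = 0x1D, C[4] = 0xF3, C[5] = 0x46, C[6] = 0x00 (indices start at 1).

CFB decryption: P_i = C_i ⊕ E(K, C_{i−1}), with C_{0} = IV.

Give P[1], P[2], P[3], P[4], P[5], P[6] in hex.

P[1] = 0x6C, P[2] = 0xBE, P[3] = 0x5E, P[4] = 0x49, P[5] = 0x12, P[6] = 0xE1

P[1]: E(K, 0x36) = 0x91; 0xFD ⊕ 0x91 = 0x6C.
P[2]: E(K, 0xFD) = 0x5A; 0xE4 ⊕ 0x5A = 0xBE.
P[3]: E(K, 0xE4) = 0x43; 0x1D ⊕ 0x43 = 0x5E.
P[4]: E(K, 0x1D) = 0xBA; 0xF3 ⊕ 0xBA = 0x49.
P[5]: E(K, 0xF3) = 0x54; 0x46 ⊕ 0x54 = 0x12.
P[6]: E(K, 0x46) = 0xE1; 0x00 ⊕ 0xE1 = 0xE1.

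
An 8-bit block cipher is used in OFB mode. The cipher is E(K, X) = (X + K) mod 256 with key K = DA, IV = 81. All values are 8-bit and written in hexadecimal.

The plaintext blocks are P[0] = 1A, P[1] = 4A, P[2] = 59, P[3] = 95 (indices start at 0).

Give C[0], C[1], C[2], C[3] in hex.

OFB encryption: S_i = E(K, S_{i−1}) with S_{−1} = IV; C_i = P_i ⊕ S_i.
C[0]: S = E(K, 81) = 5B; 1A ⊕ 5B = 41.
C[1]: S = E(K, 5B) = 35; 4A ⊕ 35 = 7F.
C[2]: S = E(K, 35) = 0F; 59 ⊕ 0F = 56.
C[3]: S = E(K, 0F) = E9; 95 ⊕ E9 = 7C.

C[0] = 41, C[1] = 7F, C[2] = 56, C[3] = 7C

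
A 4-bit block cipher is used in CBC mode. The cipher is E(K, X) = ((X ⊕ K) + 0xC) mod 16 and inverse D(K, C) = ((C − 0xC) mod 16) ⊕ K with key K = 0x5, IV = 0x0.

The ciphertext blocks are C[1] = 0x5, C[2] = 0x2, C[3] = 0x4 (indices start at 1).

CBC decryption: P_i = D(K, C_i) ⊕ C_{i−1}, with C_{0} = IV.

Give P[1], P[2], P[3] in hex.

P[1]: D(K, 0x5) = 0xC; 0xC ⊕ 0x0 = 0xC.
P[2]: D(K, 0x2) = 0x3; 0x3 ⊕ 0x5 = 0x6.
P[3]: D(K, 0x4) = 0xD; 0xD ⊕ 0x2 = 0xF.

P[1] = 0xC, P[2] = 0x6, P[3] = 0xF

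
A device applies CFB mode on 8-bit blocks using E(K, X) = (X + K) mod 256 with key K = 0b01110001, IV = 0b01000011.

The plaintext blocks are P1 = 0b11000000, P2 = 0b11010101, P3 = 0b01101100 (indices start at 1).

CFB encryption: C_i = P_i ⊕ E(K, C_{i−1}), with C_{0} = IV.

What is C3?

C1: E(K, 0b01000011) = 0b10110100; 0b11000000 ⊕ 0b10110100 = 0b01110100.
C2: E(K, 0b01110100) = 0b11100101; 0b11010101 ⊕ 0b11100101 = 0b00110000.
C3: E(K, 0b00110000) = 0b10100001; 0b01101100 ⊕ 0b10100001 = 0b11001101.

C3 = 0b11001101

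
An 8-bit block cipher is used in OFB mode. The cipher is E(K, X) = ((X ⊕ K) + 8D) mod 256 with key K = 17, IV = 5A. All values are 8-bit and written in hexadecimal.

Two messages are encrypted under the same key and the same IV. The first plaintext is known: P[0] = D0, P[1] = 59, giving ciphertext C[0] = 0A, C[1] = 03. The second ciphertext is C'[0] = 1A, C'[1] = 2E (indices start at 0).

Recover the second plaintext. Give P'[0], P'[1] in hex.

In OFB with a reused IV, both messages share the same keystream S_i, so C_i ⊕ C'_i = P_i ⊕ P'_i and thus P'_i = P_i ⊕ C_i ⊕ C'_i.
P'[0]: D0 ⊕ 0A ⊕ 1A = C0.
P'[1]: 59 ⊕ 03 ⊕ 2E = 74.

P'[0] = C0, P'[1] = 74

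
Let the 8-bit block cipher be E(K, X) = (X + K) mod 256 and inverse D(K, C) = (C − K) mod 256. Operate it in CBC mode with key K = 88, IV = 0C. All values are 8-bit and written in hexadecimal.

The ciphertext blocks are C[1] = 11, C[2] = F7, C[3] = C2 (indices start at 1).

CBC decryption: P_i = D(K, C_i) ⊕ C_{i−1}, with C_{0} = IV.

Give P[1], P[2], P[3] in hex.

P[1]: D(K, 11) = 89; 89 ⊕ 0C = 85.
P[2]: D(K, F7) = 6F; 6F ⊕ 11 = 7E.
P[3]: D(K, C2) = 3A; 3A ⊕ F7 = CD.

P[1] = 85, P[2] = 7E, P[3] = CD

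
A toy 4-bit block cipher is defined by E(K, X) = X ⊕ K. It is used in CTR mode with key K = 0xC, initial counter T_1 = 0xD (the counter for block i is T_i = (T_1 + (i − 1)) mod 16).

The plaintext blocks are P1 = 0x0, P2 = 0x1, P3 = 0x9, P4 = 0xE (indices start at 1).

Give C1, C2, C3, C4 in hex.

C1 = 0x1, C2 = 0x3, C3 = 0xA, C4 = 0x2

CTR encryption: S_i = E(K, T_i) where T_i is the counter for block i; C_i = P_i ⊕ S_i.
C1: T = 0xD, S = E(K, T) = 0x1; 0x0 ⊕ 0x1 = 0x1.
C2: T = 0xE, S = E(K, T) = 0x2; 0x1 ⊕ 0x2 = 0x3.
C3: T = 0xF, S = E(K, T) = 0x3; 0x9 ⊕ 0x3 = 0xA.
C4: T = 0x0, S = E(K, T) = 0xC; 0xE ⊕ 0xC = 0x2.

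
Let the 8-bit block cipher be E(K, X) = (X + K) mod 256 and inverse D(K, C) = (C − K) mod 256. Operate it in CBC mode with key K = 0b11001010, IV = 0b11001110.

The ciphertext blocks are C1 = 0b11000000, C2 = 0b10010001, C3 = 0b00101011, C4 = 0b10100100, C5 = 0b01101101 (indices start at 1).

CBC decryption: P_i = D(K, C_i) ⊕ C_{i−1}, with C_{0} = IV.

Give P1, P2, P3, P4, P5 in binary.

P1: D(K, 0b11000000) = 0b11110110; 0b11110110 ⊕ 0b11001110 = 0b00111000.
P2: D(K, 0b10010001) = 0b11000111; 0b11000111 ⊕ 0b11000000 = 0b00000111.
P3: D(K, 0b00101011) = 0b01100001; 0b01100001 ⊕ 0b10010001 = 0b11110000.
P4: D(K, 0b10100100) = 0b11011010; 0b11011010 ⊕ 0b00101011 = 0b11110001.
P5: D(K, 0b01101101) = 0b10100011; 0b10100011 ⊕ 0b10100100 = 0b00000111.

P1 = 0b00111000, P2 = 0b00000111, P3 = 0b11110000, P4 = 0b11110001, P5 = 0b00000111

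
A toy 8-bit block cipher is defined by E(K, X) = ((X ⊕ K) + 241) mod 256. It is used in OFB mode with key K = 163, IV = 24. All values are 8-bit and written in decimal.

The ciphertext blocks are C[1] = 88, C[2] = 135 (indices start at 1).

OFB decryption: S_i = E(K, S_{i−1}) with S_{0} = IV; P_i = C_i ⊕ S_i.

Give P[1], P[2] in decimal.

P[1]: S = E(K, 24) = 172; 88 ⊕ 172 = 244.
P[2]: S = E(K, 172) = 0; 135 ⊕ 0 = 135.

P[1] = 244, P[2] = 135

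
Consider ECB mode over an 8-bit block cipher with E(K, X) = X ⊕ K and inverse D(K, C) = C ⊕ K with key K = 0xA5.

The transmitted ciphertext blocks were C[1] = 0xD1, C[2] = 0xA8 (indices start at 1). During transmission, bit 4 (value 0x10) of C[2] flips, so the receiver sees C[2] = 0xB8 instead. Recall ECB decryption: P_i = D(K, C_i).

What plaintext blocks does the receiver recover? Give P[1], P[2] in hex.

P[1] = 0x74, P[2] = 0x1D

Only C[2] changed, to 0xB8. In ECB, a change in C_i affects only P_i. Decrypting the received ciphertext:
P[1]: D(K, 0xD1) = 0x74.
P[2]: D(K, 0xB8) = 0x1D.
Blocks that differ from the original plaintext: P[2].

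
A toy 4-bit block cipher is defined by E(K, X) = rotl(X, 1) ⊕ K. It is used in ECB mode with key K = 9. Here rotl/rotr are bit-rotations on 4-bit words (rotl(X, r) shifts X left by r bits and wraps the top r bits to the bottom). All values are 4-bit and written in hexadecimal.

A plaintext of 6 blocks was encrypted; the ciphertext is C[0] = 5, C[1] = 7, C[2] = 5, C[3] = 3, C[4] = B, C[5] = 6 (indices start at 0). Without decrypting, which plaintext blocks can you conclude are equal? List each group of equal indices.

ECB encrypts each block independently with the same key, so equal ciphertext blocks imply equal plaintext blocks.
C[0] = C[2] = 5, so P[0] = P[2].

P[0] = P[2]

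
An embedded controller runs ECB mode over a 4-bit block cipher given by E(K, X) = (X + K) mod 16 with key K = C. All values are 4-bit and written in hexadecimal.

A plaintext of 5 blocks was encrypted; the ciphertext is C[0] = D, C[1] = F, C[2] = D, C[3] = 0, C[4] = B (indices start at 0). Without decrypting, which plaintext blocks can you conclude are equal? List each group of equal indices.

ECB encrypts each block independently with the same key, so equal ciphertext blocks imply equal plaintext blocks.
C[0] = C[2] = D, so P[0] = P[2].

P[0] = P[2]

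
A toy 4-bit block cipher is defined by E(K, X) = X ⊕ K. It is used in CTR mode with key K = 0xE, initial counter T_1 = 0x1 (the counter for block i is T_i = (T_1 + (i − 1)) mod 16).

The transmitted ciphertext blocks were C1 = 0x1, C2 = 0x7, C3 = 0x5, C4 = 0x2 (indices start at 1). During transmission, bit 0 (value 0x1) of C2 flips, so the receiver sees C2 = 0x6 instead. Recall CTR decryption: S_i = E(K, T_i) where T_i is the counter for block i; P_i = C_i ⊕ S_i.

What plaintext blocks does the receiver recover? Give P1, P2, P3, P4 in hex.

Only C2 changed, to 0x6. In CTR, a change in C_i flips the same bit in P_i only; the keystream is unaffected. Decrypting the received ciphertext:
P1: T = 0x1, S = E(K, T) = 0xF; 0x1 ⊕ 0xF = 0xE.
P2: T = 0x2, S = E(K, T) = 0xC; 0x6 ⊕ 0xC = 0xA.
P3: T = 0x3, S = E(K, T) = 0xD; 0x5 ⊕ 0xD = 0x8.
P4: T = 0x4, S = E(K, T) = 0xA; 0x2 ⊕ 0xA = 0x8.
Blocks that differ from the original plaintext: P2.

P1 = 0xE, P2 = 0xA, P3 = 0x8, P4 = 0x8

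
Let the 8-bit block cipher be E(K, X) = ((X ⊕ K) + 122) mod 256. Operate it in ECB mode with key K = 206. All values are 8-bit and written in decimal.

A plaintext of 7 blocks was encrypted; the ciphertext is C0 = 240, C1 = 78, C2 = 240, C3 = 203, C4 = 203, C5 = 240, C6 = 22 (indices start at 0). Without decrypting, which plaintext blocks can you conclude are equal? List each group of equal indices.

ECB encrypts each block independently with the same key, so equal ciphertext blocks imply equal plaintext blocks.
C0 = C2 = C5 = 240, so P0 = P2 = P5.
C3 = C4 = 203, so P3 = P4.

P0 = P2 = P5; P3 = P4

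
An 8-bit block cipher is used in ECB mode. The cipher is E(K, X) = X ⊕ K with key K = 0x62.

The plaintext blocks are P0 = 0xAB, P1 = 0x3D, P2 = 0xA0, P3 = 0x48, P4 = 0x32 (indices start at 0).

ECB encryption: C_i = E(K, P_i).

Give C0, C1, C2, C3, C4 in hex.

C0: E(K, 0xAB) = 0xC9.
C1: E(K, 0x3D) = 0x5F.
C2: E(K, 0xA0) = 0xC2.
C3: E(K, 0x48) = 0x2A.
C4: E(K, 0x32) = 0x50.

C0 = 0xC9, C1 = 0x5F, C2 = 0xC2, C3 = 0x2A, C4 = 0x50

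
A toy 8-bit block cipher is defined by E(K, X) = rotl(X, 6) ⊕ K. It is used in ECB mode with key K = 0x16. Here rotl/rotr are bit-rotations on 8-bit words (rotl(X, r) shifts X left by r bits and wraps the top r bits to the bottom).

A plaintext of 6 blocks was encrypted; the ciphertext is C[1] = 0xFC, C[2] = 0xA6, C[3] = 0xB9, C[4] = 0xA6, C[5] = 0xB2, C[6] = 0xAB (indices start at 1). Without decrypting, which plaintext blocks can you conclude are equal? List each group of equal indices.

ECB encrypts each block independently with the same key, so equal ciphertext blocks imply equal plaintext blocks.
C[2] = C[4] = 0xA6, so P[2] = P[4].

P[2] = P[4]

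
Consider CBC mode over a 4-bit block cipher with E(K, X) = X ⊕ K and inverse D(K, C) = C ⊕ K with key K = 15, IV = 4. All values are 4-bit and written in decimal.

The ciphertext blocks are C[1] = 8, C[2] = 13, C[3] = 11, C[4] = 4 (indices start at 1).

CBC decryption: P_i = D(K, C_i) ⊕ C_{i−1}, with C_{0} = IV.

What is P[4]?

P[4]: D(K, 4) = 11; 11 ⊕ 11 = 0.

P[4] = 0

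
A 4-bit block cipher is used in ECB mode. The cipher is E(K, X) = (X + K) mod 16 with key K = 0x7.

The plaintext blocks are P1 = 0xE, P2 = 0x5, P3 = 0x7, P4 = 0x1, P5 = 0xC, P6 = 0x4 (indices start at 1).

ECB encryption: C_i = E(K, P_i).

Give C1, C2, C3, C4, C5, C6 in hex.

C1 = 0x5, C2 = 0xC, C3 = 0xE, C4 = 0x8, C5 = 0x3, C6 = 0xB

C1: E(K, 0xE) = 0x5.
C2: E(K, 0x5) = 0xC.
C3: E(K, 0x7) = 0xE.
C4: E(K, 0x1) = 0x8.
C5: E(K, 0xC) = 0x3.
C6: E(K, 0x4) = 0xB.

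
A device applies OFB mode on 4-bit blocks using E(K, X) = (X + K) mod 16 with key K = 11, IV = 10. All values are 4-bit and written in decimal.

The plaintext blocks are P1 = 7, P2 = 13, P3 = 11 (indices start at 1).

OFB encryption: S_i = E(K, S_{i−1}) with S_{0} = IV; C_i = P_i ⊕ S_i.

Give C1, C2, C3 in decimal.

C1: S = E(K, 10) = 5; 7 ⊕ 5 = 2.
C2: S = E(K, 5) = 0; 13 ⊕ 0 = 13.
C3: S = E(K, 0) = 11; 11 ⊕ 11 = 0.

C1 = 2, C2 = 13, C3 = 0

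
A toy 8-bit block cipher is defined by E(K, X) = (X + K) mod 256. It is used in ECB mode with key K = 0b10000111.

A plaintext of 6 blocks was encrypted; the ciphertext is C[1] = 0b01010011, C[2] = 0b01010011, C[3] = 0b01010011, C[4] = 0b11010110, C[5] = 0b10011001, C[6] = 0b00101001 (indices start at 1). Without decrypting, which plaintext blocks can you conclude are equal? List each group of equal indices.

ECB encrypts each block independently with the same key, so equal ciphertext blocks imply equal plaintext blocks.
C[1] = C[2] = C[3] = 0b01010011, so P[1] = P[2] = P[3].

P[1] = P[2] = P[3]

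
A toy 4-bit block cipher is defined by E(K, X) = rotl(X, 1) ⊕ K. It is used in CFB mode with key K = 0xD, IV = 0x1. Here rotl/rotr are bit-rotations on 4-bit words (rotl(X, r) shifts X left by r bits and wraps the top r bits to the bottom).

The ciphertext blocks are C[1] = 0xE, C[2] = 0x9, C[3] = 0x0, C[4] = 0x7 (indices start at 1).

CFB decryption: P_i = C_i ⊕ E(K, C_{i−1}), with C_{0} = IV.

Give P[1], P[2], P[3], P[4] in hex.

P[1] = 0x1, P[2] = 0x9, P[3] = 0xE, P[4] = 0xA

P[1]: E(K, 0x1) = 0xF; 0xE ⊕ 0xF = 0x1.
P[2]: E(K, 0xE) = 0x0; 0x9 ⊕ 0x0 = 0x9.
P[3]: E(K, 0x9) = 0xE; 0x0 ⊕ 0xE = 0xE.
P[4]: E(K, 0x0) = 0xD; 0x7 ⊕ 0xD = 0xA.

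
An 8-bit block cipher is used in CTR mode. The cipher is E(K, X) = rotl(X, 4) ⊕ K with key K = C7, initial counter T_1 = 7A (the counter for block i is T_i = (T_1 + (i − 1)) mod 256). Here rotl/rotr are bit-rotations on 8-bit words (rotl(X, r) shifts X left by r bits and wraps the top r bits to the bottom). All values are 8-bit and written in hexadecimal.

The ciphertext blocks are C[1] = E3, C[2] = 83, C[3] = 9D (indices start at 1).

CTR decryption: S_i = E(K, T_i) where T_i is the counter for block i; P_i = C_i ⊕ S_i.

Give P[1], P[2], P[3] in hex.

P[1] = 83, P[2] = F3, P[3] = 9D

P[1]: T = 7A, S = E(K, T) = 60; E3 ⊕ 60 = 83.
P[2]: T = 7B, S = E(K, T) = 70; 83 ⊕ 70 = F3.
P[3]: T = 7C, S = E(K, T) = 00; 9D ⊕ 00 = 9D.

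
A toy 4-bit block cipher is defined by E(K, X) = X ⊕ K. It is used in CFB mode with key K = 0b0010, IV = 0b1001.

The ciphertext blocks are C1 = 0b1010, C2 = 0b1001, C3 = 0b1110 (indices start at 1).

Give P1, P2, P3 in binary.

CFB decryption: P_i = C_i ⊕ E(K, C_{i−1}), with C_{0} = IV.
P1: E(K, 0b1001) = 0b1011; 0b1010 ⊕ 0b1011 = 0b0001.
P2: E(K, 0b1010) = 0b1000; 0b1001 ⊕ 0b1000 = 0b0001.
P3: E(K, 0b1001) = 0b1011; 0b1110 ⊕ 0b1011 = 0b0101.

P1 = 0b0001, P2 = 0b0001, P3 = 0b0101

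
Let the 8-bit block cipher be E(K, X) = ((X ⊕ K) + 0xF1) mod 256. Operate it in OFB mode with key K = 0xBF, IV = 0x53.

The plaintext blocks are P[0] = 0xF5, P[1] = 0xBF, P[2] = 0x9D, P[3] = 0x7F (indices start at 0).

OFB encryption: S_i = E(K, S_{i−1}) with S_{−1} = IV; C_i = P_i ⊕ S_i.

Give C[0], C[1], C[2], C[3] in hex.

C[0]: S = E(K, 0x53) = 0xDD; 0xF5 ⊕ 0xDD = 0x28.
C[1]: S = E(K, 0xDD) = 0x53; 0xBF ⊕ 0x53 = 0xEC.
C[2]: S = E(K, 0x53) = 0xDD; 0x9D ⊕ 0xDD = 0x40.
C[3]: S = E(K, 0xDD) = 0x53; 0x7F ⊕ 0x53 = 0x2C.

C[0] = 0x28, C[1] = 0xEC, C[2] = 0x40, C[3] = 0x2C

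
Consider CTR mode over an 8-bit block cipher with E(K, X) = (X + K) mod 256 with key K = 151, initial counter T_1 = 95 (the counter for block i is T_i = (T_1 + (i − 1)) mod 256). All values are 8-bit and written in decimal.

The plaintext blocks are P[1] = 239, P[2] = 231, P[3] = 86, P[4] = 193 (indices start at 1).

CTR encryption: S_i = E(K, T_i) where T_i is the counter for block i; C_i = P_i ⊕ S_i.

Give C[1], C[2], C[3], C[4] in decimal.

C[1]: T = 95, S = E(K, T) = 246; 239 ⊕ 246 = 25.
C[2]: T = 96, S = E(K, T) = 247; 231 ⊕ 247 = 16.
C[3]: T = 97, S = E(K, T) = 248; 86 ⊕ 248 = 174.
C[4]: T = 98, S = E(K, T) = 249; 193 ⊕ 249 = 56.

C[1] = 25, C[2] = 16, C[3] = 174, C[4] = 56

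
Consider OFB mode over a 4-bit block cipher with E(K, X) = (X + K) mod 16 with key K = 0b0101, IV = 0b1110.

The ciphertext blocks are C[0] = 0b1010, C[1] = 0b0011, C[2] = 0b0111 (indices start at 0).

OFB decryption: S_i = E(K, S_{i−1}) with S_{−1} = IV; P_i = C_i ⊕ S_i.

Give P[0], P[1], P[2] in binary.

P[0] = 0b1001, P[1] = 0b1011, P[2] = 0b1010

P[0]: S = E(K, 0b1110) = 0b0011; 0b1010 ⊕ 0b0011 = 0b1001.
P[1]: S = E(K, 0b0011) = 0b1000; 0b0011 ⊕ 0b1000 = 0b1011.
P[2]: S = E(K, 0b1000) = 0b1101; 0b0111 ⊕ 0b1101 = 0b1010.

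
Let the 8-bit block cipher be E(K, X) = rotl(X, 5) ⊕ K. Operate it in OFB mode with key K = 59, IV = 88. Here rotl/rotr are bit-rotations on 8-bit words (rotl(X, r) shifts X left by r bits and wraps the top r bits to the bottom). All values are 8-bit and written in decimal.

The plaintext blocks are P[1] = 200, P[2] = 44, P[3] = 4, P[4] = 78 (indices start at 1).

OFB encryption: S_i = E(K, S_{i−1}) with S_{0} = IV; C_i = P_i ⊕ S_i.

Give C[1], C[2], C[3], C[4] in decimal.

C[1] = 248, C[2] = 17, C[3] = 152, C[4] = 230

C[1]: S = E(K, 88) = 48; 200 ⊕ 48 = 248.
C[2]: S = E(K, 48) = 61; 44 ⊕ 61 = 17.
C[3]: S = E(K, 61) = 156; 4 ⊕ 156 = 152.
C[4]: S = E(K, 156) = 168; 78 ⊕ 168 = 230.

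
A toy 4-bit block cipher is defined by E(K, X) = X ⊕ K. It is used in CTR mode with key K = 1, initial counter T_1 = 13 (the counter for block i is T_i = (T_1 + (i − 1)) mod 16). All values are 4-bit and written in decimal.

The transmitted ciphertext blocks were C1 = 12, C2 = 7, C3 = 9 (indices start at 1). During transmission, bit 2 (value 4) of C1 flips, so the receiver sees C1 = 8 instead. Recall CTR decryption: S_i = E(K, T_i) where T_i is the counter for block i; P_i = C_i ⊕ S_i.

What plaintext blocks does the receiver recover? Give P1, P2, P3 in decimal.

Only C1 changed, to 8. In CTR, a change in C_i flips the same bit in P_i only; the keystream is unaffected. Decrypting the received ciphertext:
P1: T = 13, S = E(K, T) = 12; 8 ⊕ 12 = 4.
P2: T = 14, S = E(K, T) = 15; 7 ⊕ 15 = 8.
P3: T = 15, S = E(K, T) = 14; 9 ⊕ 14 = 7.
Blocks that differ from the original plaintext: P1.

P1 = 4, P2 = 8, P3 = 7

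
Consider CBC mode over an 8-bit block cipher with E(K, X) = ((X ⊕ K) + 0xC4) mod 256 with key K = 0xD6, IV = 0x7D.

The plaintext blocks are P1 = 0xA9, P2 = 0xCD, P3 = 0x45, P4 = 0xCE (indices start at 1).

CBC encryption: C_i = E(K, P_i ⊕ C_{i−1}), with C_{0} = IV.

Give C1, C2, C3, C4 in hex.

C1 = 0xC6, C2 = 0xA1, C3 = 0xF6, C4 = 0xB2

C1: P1 ⊕ 0x7D = 0xD4; E(K, 0xD4) = 0xC6.
C2: P2 ⊕ 0xC6 = 0x0B; E(K, 0x0B) = 0xA1.
C3: P3 ⊕ 0xA1 = 0xE4; E(K, 0xE4) = 0xF6.
C4: P4 ⊕ 0xF6 = 0x38; E(K, 0x38) = 0xB2.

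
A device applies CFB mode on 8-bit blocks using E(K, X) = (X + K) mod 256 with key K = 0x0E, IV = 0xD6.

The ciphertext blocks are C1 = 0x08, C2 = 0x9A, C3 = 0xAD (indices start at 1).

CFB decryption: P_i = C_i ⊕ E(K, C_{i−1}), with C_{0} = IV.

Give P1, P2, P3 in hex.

P1: E(K, 0xD6) = 0xE4; 0x08 ⊕ 0xE4 = 0xEC.
P2: E(K, 0x08) = 0x16; 0x9A ⊕ 0x16 = 0x8C.
P3: E(K, 0x9A) = 0xA8; 0xAD ⊕ 0xA8 = 0x05.

P1 = 0xEC, P2 = 0x8C, P3 = 0x05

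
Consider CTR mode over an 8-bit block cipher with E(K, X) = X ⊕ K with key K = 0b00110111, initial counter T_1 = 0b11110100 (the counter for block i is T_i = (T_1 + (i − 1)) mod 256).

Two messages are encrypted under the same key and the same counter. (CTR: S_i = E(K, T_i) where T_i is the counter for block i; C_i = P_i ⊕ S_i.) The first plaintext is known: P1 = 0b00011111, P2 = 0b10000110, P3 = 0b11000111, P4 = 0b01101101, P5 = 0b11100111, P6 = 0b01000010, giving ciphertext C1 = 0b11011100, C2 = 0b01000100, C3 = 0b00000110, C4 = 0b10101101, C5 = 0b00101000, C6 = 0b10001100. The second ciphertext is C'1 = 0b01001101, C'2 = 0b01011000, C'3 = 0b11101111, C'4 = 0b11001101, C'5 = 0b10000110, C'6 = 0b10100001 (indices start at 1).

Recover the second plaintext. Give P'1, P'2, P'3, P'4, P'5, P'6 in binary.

In CTR with a reused counter, both messages share the same keystream S_i, so C_i ⊕ C'_i = P_i ⊕ P'_i and thus P'_i = P_i ⊕ C_i ⊕ C'_i.
P'1: 0b00011111 ⊕ 0b11011100 ⊕ 0b01001101 = 0b10001110.
P'2: 0b10000110 ⊕ 0b01000100 ⊕ 0b01011000 = 0b10011010.
P'3: 0b11000111 ⊕ 0b00000110 ⊕ 0b11101111 = 0b00101110.
P'4: 0b01101101 ⊕ 0b10101101 ⊕ 0b11001101 = 0b00001101.
P'5: 0b11100111 ⊕ 0b00101000 ⊕ 0b10000110 = 0b01001001.
P'6: 0b01000010 ⊕ 0b10001100 ⊕ 0b10100001 = 0b01101111.

P'1 = 0b10001110, P'2 = 0b10011010, P'3 = 0b00101110, P'4 = 0b00001101, P'5 = 0b01001001, P'6 = 0b01101111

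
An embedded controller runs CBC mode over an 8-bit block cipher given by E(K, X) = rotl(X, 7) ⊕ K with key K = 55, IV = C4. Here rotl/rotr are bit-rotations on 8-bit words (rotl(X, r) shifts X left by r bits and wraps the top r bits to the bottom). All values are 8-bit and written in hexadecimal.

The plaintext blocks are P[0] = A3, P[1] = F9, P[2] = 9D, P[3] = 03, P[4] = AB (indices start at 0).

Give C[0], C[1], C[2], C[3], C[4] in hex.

CBC encryption: C_i = E(K, P_i ⊕ C_{i−1}), with C_{−1} = IV.
C[0]: P[0] ⊕ C4 = 67; E(K, 67) = E6.
C[1]: P[1] ⊕ E6 = 1F; E(K, 1F) = DA.
C[2]: P[2] ⊕ DA = 47; E(K, 47) = F6.
C[3]: P[3] ⊕ F6 = F5; E(K, F5) = AF.
C[4]: P[4] ⊕ AF = 04; E(K, 04) = 57.

C[0] = E6, C[1] = DA, C[2] = F6, C[3] = AF, C[4] = 57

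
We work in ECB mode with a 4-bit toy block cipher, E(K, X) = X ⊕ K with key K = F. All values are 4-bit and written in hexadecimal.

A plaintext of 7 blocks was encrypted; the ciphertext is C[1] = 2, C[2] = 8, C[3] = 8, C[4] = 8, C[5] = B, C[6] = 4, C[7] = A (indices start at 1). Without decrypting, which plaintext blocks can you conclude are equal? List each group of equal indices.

ECB encrypts each block independently with the same key, so equal ciphertext blocks imply equal plaintext blocks.
C[2] = C[3] = C[4] = 8, so P[2] = P[3] = P[4].

P[2] = P[3] = P[4]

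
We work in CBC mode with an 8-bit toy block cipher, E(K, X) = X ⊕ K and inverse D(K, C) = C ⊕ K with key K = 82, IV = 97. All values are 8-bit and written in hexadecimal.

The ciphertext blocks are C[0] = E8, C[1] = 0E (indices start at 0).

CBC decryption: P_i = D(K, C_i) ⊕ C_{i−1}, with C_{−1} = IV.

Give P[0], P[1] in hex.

P[0] = FD, P[1] = 64

P[0]: D(K, E8) = 6A; 6A ⊕ 97 = FD.
P[1]: D(K, 0E) = 8C; 8C ⊕ E8 = 64.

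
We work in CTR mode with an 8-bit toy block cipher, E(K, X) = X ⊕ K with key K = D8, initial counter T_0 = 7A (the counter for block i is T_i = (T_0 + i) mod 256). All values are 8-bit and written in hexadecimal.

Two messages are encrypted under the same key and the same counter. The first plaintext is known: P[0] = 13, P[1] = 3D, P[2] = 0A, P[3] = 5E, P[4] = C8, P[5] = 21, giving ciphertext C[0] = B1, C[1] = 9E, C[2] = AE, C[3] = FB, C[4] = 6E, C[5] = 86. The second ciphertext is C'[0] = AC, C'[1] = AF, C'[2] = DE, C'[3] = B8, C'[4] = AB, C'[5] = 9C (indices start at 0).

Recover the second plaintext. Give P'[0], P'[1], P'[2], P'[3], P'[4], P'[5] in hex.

In CTR with a reused counter, both messages share the same keystream S_i, so C_i ⊕ C'_i = P_i ⊕ P'_i and thus P'_i = P_i ⊕ C_i ⊕ C'_i.
P'[0]: 13 ⊕ B1 ⊕ AC = 0E.
P'[1]: 3D ⊕ 9E ⊕ AF = 0C.
P'[2]: 0A ⊕ AE ⊕ DE = 7A.
P'[3]: 5E ⊕ FB ⊕ B8 = 1D.
P'[4]: C8 ⊕ 6E ⊕ AB = 0D.
P'[5]: 21 ⊕ 86 ⊕ 9C = 3B.

P'[0] = 0E, P'[1] = 0C, P'[2] = 7A, P'[3] = 1D, P'[4] = 0D, P'[5] = 3B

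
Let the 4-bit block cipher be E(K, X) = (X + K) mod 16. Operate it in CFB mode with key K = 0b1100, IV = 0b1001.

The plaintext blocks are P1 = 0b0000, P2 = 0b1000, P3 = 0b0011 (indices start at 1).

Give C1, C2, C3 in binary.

CFB encryption: C_i = P_i ⊕ E(K, C_{i−1}), with C_{0} = IV.
C1: E(K, 0b1001) = 0b0101; 0b0000 ⊕ 0b0101 = 0b0101.
C2: E(K, 0b0101) = 0b0001; 0b1000 ⊕ 0b0001 = 0b1001.
C3: E(K, 0b1001) = 0b0101; 0b0011 ⊕ 0b0101 = 0b0110.

C1 = 0b0101, C2 = 0b1001, C3 = 0b0110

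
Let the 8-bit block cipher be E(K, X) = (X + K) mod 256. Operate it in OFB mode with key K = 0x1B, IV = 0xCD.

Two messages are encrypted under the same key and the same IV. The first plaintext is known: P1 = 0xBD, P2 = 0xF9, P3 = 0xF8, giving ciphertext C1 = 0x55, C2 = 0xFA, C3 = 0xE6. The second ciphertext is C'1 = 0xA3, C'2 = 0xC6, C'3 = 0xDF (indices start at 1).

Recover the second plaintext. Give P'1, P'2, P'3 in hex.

P'1 = 0x4B, P'2 = 0xC5, P'3 = 0xC1

In OFB with a reused IV, both messages share the same keystream S_i, so C_i ⊕ C'_i = P_i ⊕ P'_i and thus P'_i = P_i ⊕ C_i ⊕ C'_i.
P'1: 0xBD ⊕ 0x55 ⊕ 0xA3 = 0x4B.
P'2: 0xF9 ⊕ 0xFA ⊕ 0xC6 = 0xC5.
P'3: 0xF8 ⊕ 0xE6 ⊕ 0xDF = 0xC1.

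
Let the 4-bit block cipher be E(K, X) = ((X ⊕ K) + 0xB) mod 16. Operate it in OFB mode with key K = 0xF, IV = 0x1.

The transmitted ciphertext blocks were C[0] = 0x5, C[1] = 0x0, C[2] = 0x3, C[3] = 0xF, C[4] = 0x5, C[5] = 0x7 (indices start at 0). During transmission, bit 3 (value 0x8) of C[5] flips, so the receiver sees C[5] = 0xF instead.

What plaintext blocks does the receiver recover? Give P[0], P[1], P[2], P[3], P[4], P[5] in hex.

P[0] = 0xC, P[1] = 0x1, P[2] = 0xA, P[3] = 0xE, P[4] = 0xC, P[5] = 0xE

OFB decryption: S_i = E(K, S_{i−1}) with S_{−1} = IV; P_i = C_i ⊕ S_i.
Only C[5] changed, to 0xF. In OFB, a change in C_i flips the same bit in P_i only; the keystream is unaffected. Decrypting the received ciphertext:
P[0]: S = E(K, 0x1) = 0x9; 0x5 ⊕ 0x9 = 0xC.
P[1]: S = E(K, 0x9) = 0x1; 0x0 ⊕ 0x1 = 0x1.
P[2]: S = E(K, 0x1) = 0x9; 0x3 ⊕ 0x9 = 0xA.
P[3]: S = E(K, 0x9) = 0x1; 0xF ⊕ 0x1 = 0xE.
P[4]: S = E(K, 0x1) = 0x9; 0x5 ⊕ 0x9 = 0xC.
P[5]: S = E(K, 0x9) = 0x1; 0xF ⊕ 0x1 = 0xE.
Blocks that differ from the original plaintext: P[5].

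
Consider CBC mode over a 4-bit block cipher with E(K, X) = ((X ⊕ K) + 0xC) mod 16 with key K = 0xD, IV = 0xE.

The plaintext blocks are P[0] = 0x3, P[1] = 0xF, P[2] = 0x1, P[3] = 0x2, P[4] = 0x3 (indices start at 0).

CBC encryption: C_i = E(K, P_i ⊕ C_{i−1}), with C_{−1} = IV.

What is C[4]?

C[0]: P[0] ⊕ 0xE = 0xD; E(K, 0xD) = 0xC.
C[1]: P[1] ⊕ 0xC = 0x3; E(K, 0x3) = 0xA.
C[2]: P[2] ⊕ 0xA = 0xB; E(K, 0xB) = 0x2.
C[3]: P[3] ⊕ 0x2 = 0x0; E(K, 0x0) = 0x9.
C[4]: P[4] ⊕ 0x9 = 0xA; E(K, 0xA) = 0x3.

C[4] = 0x3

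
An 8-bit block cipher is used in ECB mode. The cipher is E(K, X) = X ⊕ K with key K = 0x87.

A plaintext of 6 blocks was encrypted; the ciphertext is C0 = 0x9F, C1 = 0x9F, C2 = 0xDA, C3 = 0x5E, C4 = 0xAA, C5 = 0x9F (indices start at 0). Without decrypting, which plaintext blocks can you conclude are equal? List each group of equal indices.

P0 = P1 = P5

ECB encrypts each block independently with the same key, so equal ciphertext blocks imply equal plaintext blocks.
C0 = C1 = C5 = 0x9F, so P0 = P1 = P5.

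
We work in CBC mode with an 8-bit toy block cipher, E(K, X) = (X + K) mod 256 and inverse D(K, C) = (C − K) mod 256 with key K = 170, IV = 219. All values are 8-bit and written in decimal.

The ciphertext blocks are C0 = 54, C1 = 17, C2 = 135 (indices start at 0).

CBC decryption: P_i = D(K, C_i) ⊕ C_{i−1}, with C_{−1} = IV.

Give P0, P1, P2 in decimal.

P0 = 87, P1 = 81, P2 = 204

P0: D(K, 54) = 140; 140 ⊕ 219 = 87.
P1: D(K, 17) = 103; 103 ⊕ 54 = 81.
P2: D(K, 135) = 221; 221 ⊕ 17 = 204.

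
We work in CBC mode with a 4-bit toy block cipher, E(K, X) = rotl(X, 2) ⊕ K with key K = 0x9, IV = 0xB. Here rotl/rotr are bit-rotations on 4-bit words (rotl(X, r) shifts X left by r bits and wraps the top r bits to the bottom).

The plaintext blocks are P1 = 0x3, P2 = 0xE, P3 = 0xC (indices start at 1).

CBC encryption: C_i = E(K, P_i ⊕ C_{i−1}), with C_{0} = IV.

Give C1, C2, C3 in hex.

C1 = 0xB, C2 = 0xC, C3 = 0x9

C1: P1 ⊕ 0xB = 0x8; E(K, 0x8) = 0xB.
C2: P2 ⊕ 0xB = 0x5; E(K, 0x5) = 0xC.
C3: P3 ⊕ 0xC = 0x0; E(K, 0x0) = 0x9.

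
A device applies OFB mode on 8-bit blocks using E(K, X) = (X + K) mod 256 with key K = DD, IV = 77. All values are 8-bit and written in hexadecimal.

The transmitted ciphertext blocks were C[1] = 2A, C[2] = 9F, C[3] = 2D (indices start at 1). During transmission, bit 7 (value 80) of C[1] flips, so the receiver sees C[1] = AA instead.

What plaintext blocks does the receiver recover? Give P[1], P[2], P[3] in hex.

P[1] = FE, P[2] = AE, P[3] = 23

OFB decryption: S_i = E(K, S_{i−1}) with S_{0} = IV; P_i = C_i ⊕ S_i.
Only C[1] changed, to AA. In OFB, a change in C_i flips the same bit in P_i only; the keystream is unaffected. Decrypting the received ciphertext:
P[1]: S = E(K, 77) = 54; AA ⊕ 54 = FE.
P[2]: S = E(K, 54) = 31; 9F ⊕ 31 = AE.
P[3]: S = E(K, 31) = 0E; 2D ⊕ 0E = 23.
Blocks that differ from the original plaintext: P[1].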